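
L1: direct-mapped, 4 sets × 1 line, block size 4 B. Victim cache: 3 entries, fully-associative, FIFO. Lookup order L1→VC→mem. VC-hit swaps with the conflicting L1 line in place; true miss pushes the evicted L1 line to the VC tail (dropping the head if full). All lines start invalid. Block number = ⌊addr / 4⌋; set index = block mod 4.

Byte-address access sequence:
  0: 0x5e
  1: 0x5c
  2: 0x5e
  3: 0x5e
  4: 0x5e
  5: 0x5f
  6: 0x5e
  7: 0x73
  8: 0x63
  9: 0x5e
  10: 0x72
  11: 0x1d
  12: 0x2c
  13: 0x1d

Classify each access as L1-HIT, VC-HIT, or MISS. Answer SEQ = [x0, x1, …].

SEQ = [MISS, L1-HIT, L1-HIT, L1-HIT, L1-HIT, L1-HIT, L1-HIT, MISS, MISS, L1-HIT, VC-HIT, MISS, MISS, VC-HIT]

#0 0x5e→b23/s3 MISS; vc=[]
#1 0x5c→b23/s3 L1-HIT; vc=[]
#2 0x5e→b23/s3 L1-HIT; vc=[]
#3 0x5e→b23/s3 L1-HIT; vc=[]
#4 0x5e→b23/s3 L1-HIT; vc=[]
#5 0x5f→b23/s3 L1-HIT; vc=[]
#6 0x5e→b23/s3 L1-HIT; vc=[]
#7 0x73→b28/s0 MISS; vc=[]
#8 0x63→b24/s0 MISS; vc=[28]
#9 0x5e→b23/s3 L1-HIT; vc=[28]
#10 0x72→b28/s0 VC-HIT; vc=[24]
#11 0x1d→b7/s3 MISS; vc=[24,23]
#12 0x2c→b11/s3 MISS; vc=[24,23,7]
#13 0x1d→b7/s3 VC-HIT; vc=[24,23,11]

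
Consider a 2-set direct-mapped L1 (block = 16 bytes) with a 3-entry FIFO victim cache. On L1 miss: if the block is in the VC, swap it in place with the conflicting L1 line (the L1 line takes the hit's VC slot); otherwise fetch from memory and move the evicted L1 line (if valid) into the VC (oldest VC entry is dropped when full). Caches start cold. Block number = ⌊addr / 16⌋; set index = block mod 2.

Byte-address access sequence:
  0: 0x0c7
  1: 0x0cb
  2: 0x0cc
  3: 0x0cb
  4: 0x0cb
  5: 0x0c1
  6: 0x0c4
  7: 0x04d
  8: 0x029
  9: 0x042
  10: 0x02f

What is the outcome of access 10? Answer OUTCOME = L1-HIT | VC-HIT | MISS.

  [0] addr=0xc7 blk=12 s=0: MISS | VC []
  [1] addr=0xcb blk=12 s=0: L1-HIT | VC []
  [2] addr=0xcc blk=12 s=0: L1-HIT | VC []
  [3] addr=0xcb blk=12 s=0: L1-HIT | VC []
  [4] addr=0xcb blk=12 s=0: L1-HIT | VC []
  [5] addr=0xc1 blk=12 s=0: L1-HIT | VC []
  [6] addr=0xc4 blk=12 s=0: L1-HIT | VC []
  [7] addr=0x4d blk=4 s=0: MISS | VC [12]
  [8] addr=0x29 blk=2 s=0: MISS | VC [12, 4]
  [9] addr=0x42 blk=4 s=0: VC-HIT | VC [12, 2]
  [10] addr=0x2f blk=2 s=0: VC-HIT | VC [12, 4]

OUTCOME = VC-HIT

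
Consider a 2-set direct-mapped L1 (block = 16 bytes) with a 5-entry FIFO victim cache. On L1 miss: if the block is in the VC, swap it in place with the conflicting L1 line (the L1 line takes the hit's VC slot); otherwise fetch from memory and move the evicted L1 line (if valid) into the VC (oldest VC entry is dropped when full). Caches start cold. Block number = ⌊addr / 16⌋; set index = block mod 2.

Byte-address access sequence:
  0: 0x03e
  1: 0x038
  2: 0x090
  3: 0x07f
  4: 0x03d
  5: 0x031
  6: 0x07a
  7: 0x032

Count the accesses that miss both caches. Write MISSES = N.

MISSES = 3

#0 0x3e→b3/s1 MISS; vc=[]
#1 0x38→b3/s1 L1-HIT; vc=[]
#2 0x90→b9/s1 MISS; vc=[3]
#3 0x7f→b7/s1 MISS; vc=[3,9]
#4 0x3d→b3/s1 VC-HIT; vc=[7,9]
#5 0x31→b3/s1 L1-HIT; vc=[7,9]
#6 0x7a→b7/s1 VC-HIT; vc=[3,9]
#7 0x32→b3/s1 VC-HIT; vc=[7,9]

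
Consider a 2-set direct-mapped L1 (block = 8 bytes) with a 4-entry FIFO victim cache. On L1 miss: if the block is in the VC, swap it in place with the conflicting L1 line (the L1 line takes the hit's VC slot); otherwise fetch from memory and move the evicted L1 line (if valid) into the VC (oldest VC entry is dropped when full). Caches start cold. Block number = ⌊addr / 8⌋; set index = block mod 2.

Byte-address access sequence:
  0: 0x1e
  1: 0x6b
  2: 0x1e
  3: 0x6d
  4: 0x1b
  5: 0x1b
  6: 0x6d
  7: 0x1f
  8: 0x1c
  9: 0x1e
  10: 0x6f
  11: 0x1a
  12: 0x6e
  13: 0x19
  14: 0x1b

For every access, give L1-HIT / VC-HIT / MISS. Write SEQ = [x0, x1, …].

  [0] addr=0x1e blk=3 s=1: MISS | VC []
  [1] addr=0x6b blk=13 s=1: MISS | VC [3]
  [2] addr=0x1e blk=3 s=1: VC-HIT | VC [13]
  [3] addr=0x6d blk=13 s=1: VC-HIT | VC [3]
  [4] addr=0x1b blk=3 s=1: VC-HIT | VC [13]
  [5] addr=0x1b blk=3 s=1: L1-HIT | VC [13]
  [6] addr=0x6d blk=13 s=1: VC-HIT | VC [3]
  [7] addr=0x1f blk=3 s=1: VC-HIT | VC [13]
  [8] addr=0x1c blk=3 s=1: L1-HIT | VC [13]
  [9] addr=0x1e blk=3 s=1: L1-HIT | VC [13]
  [10] addr=0x6f blk=13 s=1: VC-HIT | VC [3]
  [11] addr=0x1a blk=3 s=1: VC-HIT | VC [13]
  [12] addr=0x6e blk=13 s=1: VC-HIT | VC [3]
  [13] addr=0x19 blk=3 s=1: VC-HIT | VC [13]
  [14] addr=0x1b blk=3 s=1: L1-HIT | VC [13]

SEQ = [MISS, MISS, VC-HIT, VC-HIT, VC-HIT, L1-HIT, VC-HIT, VC-HIT, L1-HIT, L1-HIT, VC-HIT, VC-HIT, VC-HIT, VC-HIT, L1-HIT]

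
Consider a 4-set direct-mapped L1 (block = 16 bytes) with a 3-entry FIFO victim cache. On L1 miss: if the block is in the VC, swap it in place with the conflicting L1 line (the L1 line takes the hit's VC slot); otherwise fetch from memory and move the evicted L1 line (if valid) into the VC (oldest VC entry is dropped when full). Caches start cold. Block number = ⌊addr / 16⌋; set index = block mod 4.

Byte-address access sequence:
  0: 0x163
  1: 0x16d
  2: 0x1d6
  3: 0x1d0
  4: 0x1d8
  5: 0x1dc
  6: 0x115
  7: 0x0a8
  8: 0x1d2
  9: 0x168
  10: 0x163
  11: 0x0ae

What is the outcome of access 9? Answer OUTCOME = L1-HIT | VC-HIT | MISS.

0: 0x163 (blk 22, set 2) → MISS  vc=[]
1: 0x16d (blk 22, set 2) → L1-HIT  vc=[]
2: 0x1d6 (blk 29, set 1) → MISS  vc=[]
3: 0x1d0 (blk 29, set 1) → L1-HIT  vc=[]
4: 0x1d8 (blk 29, set 1) → L1-HIT  vc=[]
5: 0x1dc (blk 29, set 1) → L1-HIT  vc=[]
6: 0x115 (blk 17, set 1) → MISS  vc=[29]
7: 0xa8 (blk 10, set 2) → MISS  vc=[29, 22]
8: 0x1d2 (blk 29, set 1) → VC-HIT  vc=[17, 22]
9: 0x168 (blk 22, set 2) → VC-HIT  vc=[17, 10]
10: 0x163 (blk 22, set 2) → L1-HIT  vc=[17, 10]
11: 0xae (blk 10, set 2) → VC-HIT  vc=[17, 22]

OUTCOME = VC-HIT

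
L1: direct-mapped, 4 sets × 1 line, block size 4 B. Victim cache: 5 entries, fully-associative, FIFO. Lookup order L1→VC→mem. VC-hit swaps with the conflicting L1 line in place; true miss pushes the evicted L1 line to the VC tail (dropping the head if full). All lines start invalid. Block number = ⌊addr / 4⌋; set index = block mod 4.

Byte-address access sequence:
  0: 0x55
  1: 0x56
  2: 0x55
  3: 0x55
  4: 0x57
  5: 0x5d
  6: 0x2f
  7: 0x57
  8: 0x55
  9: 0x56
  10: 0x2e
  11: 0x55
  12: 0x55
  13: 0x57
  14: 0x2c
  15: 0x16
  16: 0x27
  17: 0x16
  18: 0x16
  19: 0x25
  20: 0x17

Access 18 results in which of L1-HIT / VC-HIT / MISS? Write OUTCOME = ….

  [0] addr=0x55 blk=21 s=1: MISS | VC []
  [1] addr=0x56 blk=21 s=1: L1-HIT | VC []
  [2] addr=0x55 blk=21 s=1: L1-HIT | VC []
  [3] addr=0x55 blk=21 s=1: L1-HIT | VC []
  [4] addr=0x57 blk=21 s=1: L1-HIT | VC []
  [5] addr=0x5d blk=23 s=3: MISS | VC []
  [6] addr=0x2f blk=11 s=3: MISS | VC [23]
  [7] addr=0x57 blk=21 s=1: L1-HIT | VC [23]
  [8] addr=0x55 blk=21 s=1: L1-HIT | VC [23]
  [9] addr=0x56 blk=21 s=1: L1-HIT | VC [23]
  [10] addr=0x2e blk=11 s=3: L1-HIT | VC [23]
  [11] addr=0x55 blk=21 s=1: L1-HIT | VC [23]
  [12] addr=0x55 blk=21 s=1: L1-HIT | VC [23]
  [13] addr=0x57 blk=21 s=1: L1-HIT | VC [23]
  [14] addr=0x2c blk=11 s=3: L1-HIT | VC [23]
  [15] addr=0x16 blk=5 s=1: MISS | VC [23, 21]
  [16] addr=0x27 blk=9 s=1: MISS | VC [23, 21, 5]
  [17] addr=0x16 blk=5 s=1: VC-HIT | VC [23, 21, 9]
  [18] addr=0x16 blk=5 s=1: L1-HIT | VC [23, 21, 9]
  [19] addr=0x25 blk=9 s=1: VC-HIT | VC [23, 21, 5]
  [20] addr=0x17 blk=5 s=1: VC-HIT | VC [23, 21, 9]

OUTCOME = L1-HIT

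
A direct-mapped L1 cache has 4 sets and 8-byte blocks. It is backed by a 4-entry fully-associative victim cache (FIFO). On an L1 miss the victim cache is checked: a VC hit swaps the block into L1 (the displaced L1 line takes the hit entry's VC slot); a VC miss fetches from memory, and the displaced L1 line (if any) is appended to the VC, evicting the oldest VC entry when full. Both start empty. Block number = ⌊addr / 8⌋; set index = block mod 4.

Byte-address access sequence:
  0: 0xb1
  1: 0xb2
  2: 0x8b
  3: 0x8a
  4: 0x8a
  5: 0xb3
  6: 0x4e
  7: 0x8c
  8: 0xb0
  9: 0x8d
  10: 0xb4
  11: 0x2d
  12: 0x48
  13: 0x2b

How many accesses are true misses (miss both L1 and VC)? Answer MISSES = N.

0: 0xb1 (blk 22, set 2) → MISS  vc=[]
1: 0xb2 (blk 22, set 2) → L1-HIT  vc=[]
2: 0x8b (blk 17, set 1) → MISS  vc=[]
3: 0x8a (blk 17, set 1) → L1-HIT  vc=[]
4: 0x8a (blk 17, set 1) → L1-HIT  vc=[]
5: 0xb3 (blk 22, set 2) → L1-HIT  vc=[]
6: 0x4e (blk 9, set 1) → MISS  vc=[17]
7: 0x8c (blk 17, set 1) → VC-HIT  vc=[9]
8: 0xb0 (blk 22, set 2) → L1-HIT  vc=[9]
9: 0x8d (blk 17, set 1) → L1-HIT  vc=[9]
10: 0xb4 (blk 22, set 2) → L1-HIT  vc=[9]
11: 0x2d (blk 5, set 1) → MISS  vc=[9, 17]
12: 0x48 (blk 9, set 1) → VC-HIT  vc=[5, 17]
13: 0x2b (blk 5, set 1) → VC-HIT  vc=[9, 17]

MISSES = 4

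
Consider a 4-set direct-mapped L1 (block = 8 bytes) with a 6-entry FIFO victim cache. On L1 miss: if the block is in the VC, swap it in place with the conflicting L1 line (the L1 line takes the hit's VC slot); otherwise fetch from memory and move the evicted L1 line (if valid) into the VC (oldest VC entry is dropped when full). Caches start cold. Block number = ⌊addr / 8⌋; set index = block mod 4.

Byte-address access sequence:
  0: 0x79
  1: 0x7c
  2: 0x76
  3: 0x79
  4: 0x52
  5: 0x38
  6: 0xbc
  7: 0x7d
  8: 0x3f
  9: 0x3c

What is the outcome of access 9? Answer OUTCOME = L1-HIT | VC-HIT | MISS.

0: 0x79 (blk 15, set 3) → MISS  vc=[]
1: 0x7c (blk 15, set 3) → L1-HIT  vc=[]
2: 0x76 (blk 14, set 2) → MISS  vc=[]
3: 0x79 (blk 15, set 3) → L1-HIT  vc=[]
4: 0x52 (blk 10, set 2) → MISS  vc=[14]
5: 0x38 (blk 7, set 3) → MISS  vc=[14, 15]
6: 0xbc (blk 23, set 3) → MISS  vc=[14, 15, 7]
7: 0x7d (blk 15, set 3) → VC-HIT  vc=[14, 23, 7]
8: 0x3f (blk 7, set 3) → VC-HIT  vc=[14, 23, 15]
9: 0x3c (blk 7, set 3) → L1-HIT  vc=[14, 23, 15]

OUTCOME = L1-HIT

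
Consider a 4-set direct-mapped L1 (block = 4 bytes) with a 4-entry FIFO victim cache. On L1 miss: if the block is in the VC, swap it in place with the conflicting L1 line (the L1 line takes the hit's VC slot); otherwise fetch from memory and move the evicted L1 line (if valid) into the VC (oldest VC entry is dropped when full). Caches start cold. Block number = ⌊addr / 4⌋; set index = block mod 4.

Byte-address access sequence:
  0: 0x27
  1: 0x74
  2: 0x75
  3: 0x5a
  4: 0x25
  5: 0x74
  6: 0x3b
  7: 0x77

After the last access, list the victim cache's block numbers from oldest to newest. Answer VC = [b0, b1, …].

VC = [9, 22]

  [0] addr=0x27 blk=9 s=1: MISS | VC []
  [1] addr=0x74 blk=29 s=1: MISS | VC [9]
  [2] addr=0x75 blk=29 s=1: L1-HIT | VC [9]
  [3] addr=0x5a blk=22 s=2: MISS | VC [9]
  [4] addr=0x25 blk=9 s=1: VC-HIT | VC [29]
  [5] addr=0x74 blk=29 s=1: VC-HIT | VC [9]
  [6] addr=0x3b blk=14 s=2: MISS | VC [9, 22]
  [7] addr=0x77 blk=29 s=1: L1-HIT | VC [9, 22]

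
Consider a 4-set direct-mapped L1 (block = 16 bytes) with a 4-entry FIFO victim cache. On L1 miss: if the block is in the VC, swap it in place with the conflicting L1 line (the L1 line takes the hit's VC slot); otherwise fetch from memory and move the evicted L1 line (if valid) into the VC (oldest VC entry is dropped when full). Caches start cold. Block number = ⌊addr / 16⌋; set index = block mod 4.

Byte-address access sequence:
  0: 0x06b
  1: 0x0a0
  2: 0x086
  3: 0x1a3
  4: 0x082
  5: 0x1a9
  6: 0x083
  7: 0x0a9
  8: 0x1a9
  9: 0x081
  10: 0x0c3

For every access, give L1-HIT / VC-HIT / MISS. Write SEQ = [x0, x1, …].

0: 0x6b (blk 6, set 2) → MISS  vc=[]
1: 0xa0 (blk 10, set 2) → MISS  vc=[6]
2: 0x86 (blk 8, set 0) → MISS  vc=[6]
3: 0x1a3 (blk 26, set 2) → MISS  vc=[6, 10]
4: 0x82 (blk 8, set 0) → L1-HIT  vc=[6, 10]
5: 0x1a9 (blk 26, set 2) → L1-HIT  vc=[6, 10]
6: 0x83 (blk 8, set 0) → L1-HIT  vc=[6, 10]
7: 0xa9 (blk 10, set 2) → VC-HIT  vc=[6, 26]
8: 0x1a9 (blk 26, set 2) → VC-HIT  vc=[6, 10]
9: 0x81 (blk 8, set 0) → L1-HIT  vc=[6, 10]
10: 0xc3 (blk 12, set 0) → MISS  vc=[6, 10, 8]

SEQ = [MISS, MISS, MISS, MISS, L1-HIT, L1-HIT, L1-HIT, VC-HIT, VC-HIT, L1-HIT, MISS]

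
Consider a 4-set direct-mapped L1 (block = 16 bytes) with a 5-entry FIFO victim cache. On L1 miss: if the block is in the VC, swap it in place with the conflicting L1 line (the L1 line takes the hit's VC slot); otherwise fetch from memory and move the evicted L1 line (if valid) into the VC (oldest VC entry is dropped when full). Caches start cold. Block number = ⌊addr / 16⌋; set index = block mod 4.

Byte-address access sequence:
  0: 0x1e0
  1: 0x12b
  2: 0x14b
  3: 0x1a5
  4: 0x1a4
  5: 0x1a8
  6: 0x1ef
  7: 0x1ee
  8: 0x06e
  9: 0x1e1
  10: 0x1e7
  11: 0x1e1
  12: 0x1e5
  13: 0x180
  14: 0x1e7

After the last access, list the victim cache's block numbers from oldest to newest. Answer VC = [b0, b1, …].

VC = [26, 18, 6, 20]

  [0] addr=0x1e0 blk=30 s=2: MISS | VC []
  [1] addr=0x12b blk=18 s=2: MISS | VC [30]
  [2] addr=0x14b blk=20 s=0: MISS | VC [30]
  [3] addr=0x1a5 blk=26 s=2: MISS | VC [30, 18]
  [4] addr=0x1a4 blk=26 s=2: L1-HIT | VC [30, 18]
  [5] addr=0x1a8 blk=26 s=2: L1-HIT | VC [30, 18]
  [6] addr=0x1ef blk=30 s=2: VC-HIT | VC [26, 18]
  [7] addr=0x1ee blk=30 s=2: L1-HIT | VC [26, 18]
  [8] addr=0x6e blk=6 s=2: MISS | VC [26, 18, 30]
  [9] addr=0x1e1 blk=30 s=2: VC-HIT | VC [26, 18, 6]
  [10] addr=0x1e7 blk=30 s=2: L1-HIT | VC [26, 18, 6]
  [11] addr=0x1e1 blk=30 s=2: L1-HIT | VC [26, 18, 6]
  [12] addr=0x1e5 blk=30 s=2: L1-HIT | VC [26, 18, 6]
  [13] addr=0x180 blk=24 s=0: MISS | VC [26, 18, 6, 20]
  [14] addr=0x1e7 blk=30 s=2: L1-HIT | VC [26, 18, 6, 20]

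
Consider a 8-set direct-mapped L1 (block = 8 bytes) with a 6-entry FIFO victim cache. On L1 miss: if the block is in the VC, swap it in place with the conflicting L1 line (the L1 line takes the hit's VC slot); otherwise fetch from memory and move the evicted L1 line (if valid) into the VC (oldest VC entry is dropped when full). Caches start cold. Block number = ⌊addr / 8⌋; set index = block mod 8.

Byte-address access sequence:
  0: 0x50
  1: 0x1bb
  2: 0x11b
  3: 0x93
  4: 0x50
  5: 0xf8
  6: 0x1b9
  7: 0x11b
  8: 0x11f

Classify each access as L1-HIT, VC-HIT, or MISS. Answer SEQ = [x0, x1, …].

0: 0x50 (blk 10, set 2) → MISS  vc=[]
1: 0x1bb (blk 55, set 7) → MISS  vc=[]
2: 0x11b (blk 35, set 3) → MISS  vc=[]
3: 0x93 (blk 18, set 2) → MISS  vc=[10]
4: 0x50 (blk 10, set 2) → VC-HIT  vc=[18]
5: 0xf8 (blk 31, set 7) → MISS  vc=[18, 55]
6: 0x1b9 (blk 55, set 7) → VC-HIT  vc=[18, 31]
7: 0x11b (blk 35, set 3) → L1-HIT  vc=[18, 31]
8: 0x11f (blk 35, set 3) → L1-HIT  vc=[18, 31]

SEQ = [MISS, MISS, MISS, MISS, VC-HIT, MISS, VC-HIT, L1-HIT, L1-HIT]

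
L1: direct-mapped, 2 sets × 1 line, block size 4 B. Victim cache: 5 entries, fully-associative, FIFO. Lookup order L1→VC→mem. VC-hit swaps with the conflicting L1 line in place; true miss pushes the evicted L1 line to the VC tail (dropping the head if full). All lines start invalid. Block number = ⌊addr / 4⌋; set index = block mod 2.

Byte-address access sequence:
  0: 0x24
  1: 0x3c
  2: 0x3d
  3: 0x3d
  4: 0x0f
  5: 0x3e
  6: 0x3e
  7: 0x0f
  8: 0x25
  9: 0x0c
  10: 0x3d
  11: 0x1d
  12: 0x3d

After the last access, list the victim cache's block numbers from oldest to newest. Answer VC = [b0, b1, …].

VC = [9, 3, 7]

0: 0x24 (blk 9, set 1) → MISS  vc=[]
1: 0x3c (blk 15, set 1) → MISS  vc=[9]
2: 0x3d (blk 15, set 1) → L1-HIT  vc=[9]
3: 0x3d (blk 15, set 1) → L1-HIT  vc=[9]
4: 0xf (blk 3, set 1) → MISS  vc=[9, 15]
5: 0x3e (blk 15, set 1) → VC-HIT  vc=[9, 3]
6: 0x3e (blk 15, set 1) → L1-HIT  vc=[9, 3]
7: 0xf (blk 3, set 1) → VC-HIT  vc=[9, 15]
8: 0x25 (blk 9, set 1) → VC-HIT  vc=[3, 15]
9: 0xc (blk 3, set 1) → VC-HIT  vc=[9, 15]
10: 0x3d (blk 15, set 1) → VC-HIT  vc=[9, 3]
11: 0x1d (blk 7, set 1) → MISS  vc=[9, 3, 15]
12: 0x3d (blk 15, set 1) → VC-HIT  vc=[9, 3, 7]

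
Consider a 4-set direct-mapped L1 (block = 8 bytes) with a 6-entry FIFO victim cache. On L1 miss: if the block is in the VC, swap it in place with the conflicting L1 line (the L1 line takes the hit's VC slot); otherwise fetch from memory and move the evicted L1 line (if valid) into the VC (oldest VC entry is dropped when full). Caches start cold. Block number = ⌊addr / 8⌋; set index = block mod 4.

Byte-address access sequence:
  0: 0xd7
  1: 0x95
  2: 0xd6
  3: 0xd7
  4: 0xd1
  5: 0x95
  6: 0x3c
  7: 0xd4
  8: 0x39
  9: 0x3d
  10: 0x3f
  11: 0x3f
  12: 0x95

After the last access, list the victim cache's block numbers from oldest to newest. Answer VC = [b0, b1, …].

VC = [26]

  [0] addr=0xd7 blk=26 s=2: MISS | VC []
  [1] addr=0x95 blk=18 s=2: MISS | VC [26]
  [2] addr=0xd6 blk=26 s=2: VC-HIT | VC [18]
  [3] addr=0xd7 blk=26 s=2: L1-HIT | VC [18]
  [4] addr=0xd1 blk=26 s=2: L1-HIT | VC [18]
  [5] addr=0x95 blk=18 s=2: VC-HIT | VC [26]
  [6] addr=0x3c blk=7 s=3: MISS | VC [26]
  [7] addr=0xd4 blk=26 s=2: VC-HIT | VC [18]
  [8] addr=0x39 blk=7 s=3: L1-HIT | VC [18]
  [9] addr=0x3d blk=7 s=3: L1-HIT | VC [18]
  [10] addr=0x3f blk=7 s=3: L1-HIT | VC [18]
  [11] addr=0x3f blk=7 s=3: L1-HIT | VC [18]
  [12] addr=0x95 blk=18 s=2: VC-HIT | VC [26]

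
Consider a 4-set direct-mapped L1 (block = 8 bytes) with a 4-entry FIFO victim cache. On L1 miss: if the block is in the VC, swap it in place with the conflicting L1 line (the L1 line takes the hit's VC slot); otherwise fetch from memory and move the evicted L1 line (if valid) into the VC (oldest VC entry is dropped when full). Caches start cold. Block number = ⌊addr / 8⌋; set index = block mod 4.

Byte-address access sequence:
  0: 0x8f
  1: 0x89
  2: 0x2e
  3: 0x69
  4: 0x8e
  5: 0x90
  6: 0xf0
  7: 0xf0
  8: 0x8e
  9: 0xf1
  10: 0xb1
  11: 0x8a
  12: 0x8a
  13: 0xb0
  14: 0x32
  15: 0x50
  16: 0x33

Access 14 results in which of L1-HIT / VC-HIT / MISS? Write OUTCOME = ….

OUTCOME = MISS

0: 0x8f (blk 17, set 1) → MISS  vc=[]
1: 0x89 (blk 17, set 1) → L1-HIT  vc=[]
2: 0x2e (blk 5, set 1) → MISS  vc=[17]
3: 0x69 (blk 13, set 1) → MISS  vc=[17, 5]
4: 0x8e (blk 17, set 1) → VC-HIT  vc=[13, 5]
5: 0x90 (blk 18, set 2) → MISS  vc=[13, 5]
6: 0xf0 (blk 30, set 2) → MISS  vc=[13, 5, 18]
7: 0xf0 (blk 30, set 2) → L1-HIT  vc=[13, 5, 18]
8: 0x8e (blk 17, set 1) → L1-HIT  vc=[13, 5, 18]
9: 0xf1 (blk 30, set 2) → L1-HIT  vc=[13, 5, 18]
10: 0xb1 (blk 22, set 2) → MISS  vc=[13, 5, 18, 30]
11: 0x8a (blk 17, set 1) → L1-HIT  vc=[13, 5, 18, 30]
12: 0x8a (blk 17, set 1) → L1-HIT  vc=[13, 5, 18, 30]
13: 0xb0 (blk 22, set 2) → L1-HIT  vc=[13, 5, 18, 30]
14: 0x32 (blk 6, set 2) → MISS  vc=[5, 18, 30, 22]
15: 0x50 (blk 10, set 2) → MISS  vc=[18, 30, 22, 6]
16: 0x33 (blk 6, set 2) → VC-HIT  vc=[18, 30, 22, 10]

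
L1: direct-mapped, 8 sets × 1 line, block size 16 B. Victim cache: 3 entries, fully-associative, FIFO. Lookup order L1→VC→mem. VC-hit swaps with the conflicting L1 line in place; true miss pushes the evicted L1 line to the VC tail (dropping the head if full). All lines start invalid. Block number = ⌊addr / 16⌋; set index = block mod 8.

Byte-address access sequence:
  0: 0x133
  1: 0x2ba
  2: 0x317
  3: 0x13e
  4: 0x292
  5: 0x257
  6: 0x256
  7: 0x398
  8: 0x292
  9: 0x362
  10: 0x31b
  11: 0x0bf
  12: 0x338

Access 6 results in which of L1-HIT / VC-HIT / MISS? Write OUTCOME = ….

OUTCOME = L1-HIT

0: 0x133 (blk 19, set 3) → MISS  vc=[]
1: 0x2ba (blk 43, set 3) → MISS  vc=[19]
2: 0x317 (blk 49, set 1) → MISS  vc=[19]
3: 0x13e (blk 19, set 3) → VC-HIT  vc=[43]
4: 0x292 (blk 41, set 1) → MISS  vc=[43, 49]
5: 0x257 (blk 37, set 5) → MISS  vc=[43, 49]
6: 0x256 (blk 37, set 5) → L1-HIT  vc=[43, 49]
7: 0x398 (blk 57, set 1) → MISS  vc=[43, 49, 41]
8: 0x292 (blk 41, set 1) → VC-HIT  vc=[43, 49, 57]
9: 0x362 (blk 54, set 6) → MISS  vc=[43, 49, 57]
10: 0x31b (blk 49, set 1) → VC-HIT  vc=[43, 41, 57]
11: 0xbf (blk 11, set 3) → MISS  vc=[41, 57, 19]
12: 0x338 (blk 51, set 3) → MISS  vc=[57, 19, 11]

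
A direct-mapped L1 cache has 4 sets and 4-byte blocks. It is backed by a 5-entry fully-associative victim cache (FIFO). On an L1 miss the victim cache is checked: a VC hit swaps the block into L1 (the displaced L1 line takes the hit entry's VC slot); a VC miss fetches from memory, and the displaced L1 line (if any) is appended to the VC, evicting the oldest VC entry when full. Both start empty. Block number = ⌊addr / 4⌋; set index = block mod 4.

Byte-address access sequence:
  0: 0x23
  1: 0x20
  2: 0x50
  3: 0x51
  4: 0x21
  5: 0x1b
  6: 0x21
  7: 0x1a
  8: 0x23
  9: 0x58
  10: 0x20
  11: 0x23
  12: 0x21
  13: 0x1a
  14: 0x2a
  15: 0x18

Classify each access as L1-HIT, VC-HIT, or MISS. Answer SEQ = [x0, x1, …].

SEQ = [MISS, L1-HIT, MISS, L1-HIT, VC-HIT, MISS, L1-HIT, L1-HIT, L1-HIT, MISS, L1-HIT, L1-HIT, L1-HIT, VC-HIT, MISS, VC-HIT]

0: 0x23 (blk 8, set 0) → MISS  vc=[]
1: 0x20 (blk 8, set 0) → L1-HIT  vc=[]
2: 0x50 (blk 20, set 0) → MISS  vc=[8]
3: 0x51 (blk 20, set 0) → L1-HIT  vc=[8]
4: 0x21 (blk 8, set 0) → VC-HIT  vc=[20]
5: 0x1b (blk 6, set 2) → MISS  vc=[20]
6: 0x21 (blk 8, set 0) → L1-HIT  vc=[20]
7: 0x1a (blk 6, set 2) → L1-HIT  vc=[20]
8: 0x23 (blk 8, set 0) → L1-HIT  vc=[20]
9: 0x58 (blk 22, set 2) → MISS  vc=[20, 6]
10: 0x20 (blk 8, set 0) → L1-HIT  vc=[20, 6]
11: 0x23 (blk 8, set 0) → L1-HIT  vc=[20, 6]
12: 0x21 (blk 8, set 0) → L1-HIT  vc=[20, 6]
13: 0x1a (blk 6, set 2) → VC-HIT  vc=[20, 22]
14: 0x2a (blk 10, set 2) → MISS  vc=[20, 22, 6]
15: 0x18 (blk 6, set 2) → VC-HIT  vc=[20, 22, 10]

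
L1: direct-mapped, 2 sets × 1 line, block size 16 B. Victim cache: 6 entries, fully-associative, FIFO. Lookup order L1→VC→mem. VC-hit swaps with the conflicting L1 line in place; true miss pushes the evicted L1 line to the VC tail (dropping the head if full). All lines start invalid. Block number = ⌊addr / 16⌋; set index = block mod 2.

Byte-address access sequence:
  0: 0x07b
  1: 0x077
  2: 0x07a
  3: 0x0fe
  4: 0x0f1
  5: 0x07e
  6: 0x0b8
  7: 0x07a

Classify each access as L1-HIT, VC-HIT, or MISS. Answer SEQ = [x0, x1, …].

SEQ = [MISS, L1-HIT, L1-HIT, MISS, L1-HIT, VC-HIT, MISS, VC-HIT]

  [0] addr=0x7b blk=7 s=1: MISS | VC []
  [1] addr=0x77 blk=7 s=1: L1-HIT | VC []
  [2] addr=0x7a blk=7 s=1: L1-HIT | VC []
  [3] addr=0xfe blk=15 s=1: MISS | VC [7]
  [4] addr=0xf1 blk=15 s=1: L1-HIT | VC [7]
  [5] addr=0x7e blk=7 s=1: VC-HIT | VC [15]
  [6] addr=0xb8 blk=11 s=1: MISS | VC [15, 7]
  [7] addr=0x7a blk=7 s=1: VC-HIT | VC [15, 11]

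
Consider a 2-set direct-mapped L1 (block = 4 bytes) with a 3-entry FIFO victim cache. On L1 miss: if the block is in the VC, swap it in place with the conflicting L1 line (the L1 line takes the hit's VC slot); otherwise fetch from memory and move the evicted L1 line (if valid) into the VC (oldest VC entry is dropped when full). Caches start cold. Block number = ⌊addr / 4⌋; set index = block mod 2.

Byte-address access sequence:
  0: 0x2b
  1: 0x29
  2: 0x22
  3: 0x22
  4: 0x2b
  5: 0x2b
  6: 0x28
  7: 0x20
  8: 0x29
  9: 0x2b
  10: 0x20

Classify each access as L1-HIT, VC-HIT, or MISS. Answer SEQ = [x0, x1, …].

0: 0x2b (blk 10, set 0) → MISS  vc=[]
1: 0x29 (blk 10, set 0) → L1-HIT  vc=[]
2: 0x22 (blk 8, set 0) → MISS  vc=[10]
3: 0x22 (blk 8, set 0) → L1-HIT  vc=[10]
4: 0x2b (blk 10, set 0) → VC-HIT  vc=[8]
5: 0x2b (blk 10, set 0) → L1-HIT  vc=[8]
6: 0x28 (blk 10, set 0) → L1-HIT  vc=[8]
7: 0x20 (blk 8, set 0) → VC-HIT  vc=[10]
8: 0x29 (blk 10, set 0) → VC-HIT  vc=[8]
9: 0x2b (blk 10, set 0) → L1-HIT  vc=[8]
10: 0x20 (blk 8, set 0) → VC-HIT  vc=[10]

SEQ = [MISS, L1-HIT, MISS, L1-HIT, VC-HIT, L1-HIT, L1-HIT, VC-HIT, VC-HIT, L1-HIT, VC-HIT]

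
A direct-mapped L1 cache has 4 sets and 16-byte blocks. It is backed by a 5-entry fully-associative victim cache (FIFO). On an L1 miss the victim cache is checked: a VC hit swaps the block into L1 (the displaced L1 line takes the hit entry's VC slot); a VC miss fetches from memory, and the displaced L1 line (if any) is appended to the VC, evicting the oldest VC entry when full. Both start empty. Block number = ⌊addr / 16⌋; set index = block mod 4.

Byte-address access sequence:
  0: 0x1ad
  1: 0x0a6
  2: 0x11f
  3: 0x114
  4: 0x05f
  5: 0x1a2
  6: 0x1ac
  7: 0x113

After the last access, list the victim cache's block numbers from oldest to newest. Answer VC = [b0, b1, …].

VC = [10, 5]

#0 0x1ad→b26/s2 MISS; vc=[]
#1 0xa6→b10/s2 MISS; vc=[26]
#2 0x11f→b17/s1 MISS; vc=[26]
#3 0x114→b17/s1 L1-HIT; vc=[26]
#4 0x5f→b5/s1 MISS; vc=[26,17]
#5 0x1a2→b26/s2 VC-HIT; vc=[10,17]
#6 0x1ac→b26/s2 L1-HIT; vc=[10,17]
#7 0x113→b17/s1 VC-HIT; vc=[10,5]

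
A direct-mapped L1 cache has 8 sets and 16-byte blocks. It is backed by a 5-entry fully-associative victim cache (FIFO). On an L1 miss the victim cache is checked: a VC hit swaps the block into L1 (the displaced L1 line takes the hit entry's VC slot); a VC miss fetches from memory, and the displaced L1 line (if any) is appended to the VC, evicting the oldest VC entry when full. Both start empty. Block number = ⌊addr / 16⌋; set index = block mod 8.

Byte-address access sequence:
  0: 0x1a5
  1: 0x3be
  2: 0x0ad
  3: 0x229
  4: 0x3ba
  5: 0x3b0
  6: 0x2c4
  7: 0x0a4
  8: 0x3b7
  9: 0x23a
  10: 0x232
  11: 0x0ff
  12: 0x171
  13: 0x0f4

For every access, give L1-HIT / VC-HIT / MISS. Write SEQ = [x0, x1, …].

SEQ = [MISS, MISS, MISS, MISS, L1-HIT, L1-HIT, MISS, VC-HIT, L1-HIT, MISS, L1-HIT, MISS, MISS, VC-HIT]

#0 0x1a5→b26/s2 MISS; vc=[]
#1 0x3be→b59/s3 MISS; vc=[]
#2 0xad→b10/s2 MISS; vc=[26]
#3 0x229→b34/s2 MISS; vc=[26,10]
#4 0x3ba→b59/s3 L1-HIT; vc=[26,10]
#5 0x3b0→b59/s3 L1-HIT; vc=[26,10]
#6 0x2c4→b44/s4 MISS; vc=[26,10]
#7 0xa4→b10/s2 VC-HIT; vc=[26,34]
#8 0x3b7→b59/s3 L1-HIT; vc=[26,34]
#9 0x23a→b35/s3 MISS; vc=[26,34,59]
#10 0x232→b35/s3 L1-HIT; vc=[26,34,59]
#11 0xff→b15/s7 MISS; vc=[26,34,59]
#12 0x171→b23/s7 MISS; vc=[26,34,59,15]
#13 0xf4→b15/s7 VC-HIT; vc=[26,34,59,23]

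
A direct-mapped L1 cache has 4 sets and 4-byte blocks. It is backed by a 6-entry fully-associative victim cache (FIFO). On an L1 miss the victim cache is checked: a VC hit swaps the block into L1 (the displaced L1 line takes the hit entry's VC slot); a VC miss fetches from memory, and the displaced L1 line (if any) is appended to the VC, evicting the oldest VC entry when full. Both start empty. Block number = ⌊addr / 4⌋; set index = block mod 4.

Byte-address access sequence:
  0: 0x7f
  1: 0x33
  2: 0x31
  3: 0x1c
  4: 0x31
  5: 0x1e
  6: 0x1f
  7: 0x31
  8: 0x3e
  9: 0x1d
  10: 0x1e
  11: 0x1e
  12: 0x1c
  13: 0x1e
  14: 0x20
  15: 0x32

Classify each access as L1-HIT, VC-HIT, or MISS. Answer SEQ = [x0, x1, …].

0: 0x7f (blk 31, set 3) → MISS  vc=[]
1: 0x33 (blk 12, set 0) → MISS  vc=[]
2: 0x31 (blk 12, set 0) → L1-HIT  vc=[]
3: 0x1c (blk 7, set 3) → MISS  vc=[31]
4: 0x31 (blk 12, set 0) → L1-HIT  vc=[31]
5: 0x1e (blk 7, set 3) → L1-HIT  vc=[31]
6: 0x1f (blk 7, set 3) → L1-HIT  vc=[31]
7: 0x31 (blk 12, set 0) → L1-HIT  vc=[31]
8: 0x3e (blk 15, set 3) → MISS  vc=[31, 7]
9: 0x1d (blk 7, set 3) → VC-HIT  vc=[31, 15]
10: 0x1e (blk 7, set 3) → L1-HIT  vc=[31, 15]
11: 0x1e (blk 7, set 3) → L1-HIT  vc=[31, 15]
12: 0x1c (blk 7, set 3) → L1-HIT  vc=[31, 15]
13: 0x1e (blk 7, set 3) → L1-HIT  vc=[31, 15]
14: 0x20 (blk 8, set 0) → MISS  vc=[31, 15, 12]
15: 0x32 (blk 12, set 0) → VC-HIT  vc=[31, 15, 8]

SEQ = [MISS, MISS, L1-HIT, MISS, L1-HIT, L1-HIT, L1-HIT, L1-HIT, MISS, VC-HIT, L1-HIT, L1-HIT, L1-HIT, L1-HIT, MISS, VC-HIT]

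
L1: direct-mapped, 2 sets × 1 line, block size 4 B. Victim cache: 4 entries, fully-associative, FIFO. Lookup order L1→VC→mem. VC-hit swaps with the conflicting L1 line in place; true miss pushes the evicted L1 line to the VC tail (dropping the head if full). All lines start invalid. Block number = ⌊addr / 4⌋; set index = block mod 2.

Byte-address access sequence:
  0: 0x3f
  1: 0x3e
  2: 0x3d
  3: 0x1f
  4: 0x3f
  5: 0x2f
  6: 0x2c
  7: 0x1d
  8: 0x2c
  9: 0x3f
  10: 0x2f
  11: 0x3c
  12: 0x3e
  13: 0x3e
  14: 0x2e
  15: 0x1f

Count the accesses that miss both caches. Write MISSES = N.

MISSES = 3

  [0] addr=0x3f blk=15 s=1: MISS | VC []
  [1] addr=0x3e blk=15 s=1: L1-HIT | VC []
  [2] addr=0x3d blk=15 s=1: L1-HIT | VC []
  [3] addr=0x1f blk=7 s=1: MISS | VC [15]
  [4] addr=0x3f blk=15 s=1: VC-HIT | VC [7]
  [5] addr=0x2f blk=11 s=1: MISS | VC [7, 15]
  [6] addr=0x2c blk=11 s=1: L1-HIT | VC [7, 15]
  [7] addr=0x1d blk=7 s=1: VC-HIT | VC [11, 15]
  [8] addr=0x2c blk=11 s=1: VC-HIT | VC [7, 15]
  [9] addr=0x3f blk=15 s=1: VC-HIT | VC [7, 11]
  [10] addr=0x2f blk=11 s=1: VC-HIT | VC [7, 15]
  [11] addr=0x3c blk=15 s=1: VC-HIT | VC [7, 11]
  [12] addr=0x3e blk=15 s=1: L1-HIT | VC [7, 11]
  [13] addr=0x3e blk=15 s=1: L1-HIT | VC [7, 11]
  [14] addr=0x2e blk=11 s=1: VC-HIT | VC [7, 15]
  [15] addr=0x1f blk=7 s=1: VC-HIT | VC [11, 15]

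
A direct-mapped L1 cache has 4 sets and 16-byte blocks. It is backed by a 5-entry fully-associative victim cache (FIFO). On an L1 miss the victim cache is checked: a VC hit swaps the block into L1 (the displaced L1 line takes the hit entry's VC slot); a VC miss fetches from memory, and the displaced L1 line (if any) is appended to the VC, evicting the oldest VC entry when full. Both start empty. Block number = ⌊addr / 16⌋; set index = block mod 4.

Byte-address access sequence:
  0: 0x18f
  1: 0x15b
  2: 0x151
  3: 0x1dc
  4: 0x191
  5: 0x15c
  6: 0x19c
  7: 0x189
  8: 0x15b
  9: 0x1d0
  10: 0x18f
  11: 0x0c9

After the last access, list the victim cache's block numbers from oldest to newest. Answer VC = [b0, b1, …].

#0 0x18f→b24/s0 MISS; vc=[]
#1 0x15b→b21/s1 MISS; vc=[]
#2 0x151→b21/s1 L1-HIT; vc=[]
#3 0x1dc→b29/s1 MISS; vc=[21]
#4 0x191→b25/s1 MISS; vc=[21,29]
#5 0x15c→b21/s1 VC-HIT; vc=[25,29]
#6 0x19c→b25/s1 VC-HIT; vc=[21,29]
#7 0x189→b24/s0 L1-HIT; vc=[21,29]
#8 0x15b→b21/s1 VC-HIT; vc=[25,29]
#9 0x1d0→b29/s1 VC-HIT; vc=[25,21]
#10 0x18f→b24/s0 L1-HIT; vc=[25,21]
#11 0xc9→b12/s0 MISS; vc=[25,21,24]

VC = [25, 21, 24]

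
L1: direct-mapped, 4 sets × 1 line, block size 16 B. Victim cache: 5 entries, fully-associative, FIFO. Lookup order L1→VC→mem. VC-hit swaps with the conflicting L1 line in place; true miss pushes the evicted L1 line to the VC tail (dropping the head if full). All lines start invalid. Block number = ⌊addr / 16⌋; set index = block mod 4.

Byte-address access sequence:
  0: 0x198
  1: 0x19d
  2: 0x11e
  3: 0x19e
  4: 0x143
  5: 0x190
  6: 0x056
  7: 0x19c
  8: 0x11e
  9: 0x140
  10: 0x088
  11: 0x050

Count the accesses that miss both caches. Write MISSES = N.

MISSES = 5

  [0] addr=0x198 blk=25 s=1: MISS | VC []
  [1] addr=0x19d blk=25 s=1: L1-HIT | VC []
  [2] addr=0x11e blk=17 s=1: MISS | VC [25]
  [3] addr=0x19e blk=25 s=1: VC-HIT | VC [17]
  [4] addr=0x143 blk=20 s=0: MISS | VC [17]
  [5] addr=0x190 blk=25 s=1: L1-HIT | VC [17]
  [6] addr=0x56 blk=5 s=1: MISS | VC [17, 25]
  [7] addr=0x19c blk=25 s=1: VC-HIT | VC [17, 5]
  [8] addr=0x11e blk=17 s=1: VC-HIT | VC [25, 5]
  [9] addr=0x140 blk=20 s=0: L1-HIT | VC [25, 5]
  [10] addr=0x88 blk=8 s=0: MISS | VC [25, 5, 20]
  [11] addr=0x50 blk=5 s=1: VC-HIT | VC [25, 17, 20]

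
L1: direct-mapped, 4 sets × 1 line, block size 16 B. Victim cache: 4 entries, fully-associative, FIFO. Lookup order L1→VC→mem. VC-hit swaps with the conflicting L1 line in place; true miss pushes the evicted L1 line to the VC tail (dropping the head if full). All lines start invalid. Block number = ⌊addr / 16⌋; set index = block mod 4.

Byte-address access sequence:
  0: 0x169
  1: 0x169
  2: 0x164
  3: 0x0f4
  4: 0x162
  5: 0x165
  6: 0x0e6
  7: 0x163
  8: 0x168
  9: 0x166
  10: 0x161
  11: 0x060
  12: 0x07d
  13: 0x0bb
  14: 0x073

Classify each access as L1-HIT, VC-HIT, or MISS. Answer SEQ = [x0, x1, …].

SEQ = [MISS, L1-HIT, L1-HIT, MISS, L1-HIT, L1-HIT, MISS, VC-HIT, L1-HIT, L1-HIT, L1-HIT, MISS, MISS, MISS, VC-HIT]

  [0] addr=0x169 blk=22 s=2: MISS | VC []
  [1] addr=0x169 blk=22 s=2: L1-HIT | VC []
  [2] addr=0x164 blk=22 s=2: L1-HIT | VC []
  [3] addr=0xf4 blk=15 s=3: MISS | VC []
  [4] addr=0x162 blk=22 s=2: L1-HIT | VC []
  [5] addr=0x165 blk=22 s=2: L1-HIT | VC []
  [6] addr=0xe6 blk=14 s=2: MISS | VC [22]
  [7] addr=0x163 blk=22 s=2: VC-HIT | VC [14]
  [8] addr=0x168 blk=22 s=2: L1-HIT | VC [14]
  [9] addr=0x166 blk=22 s=2: L1-HIT | VC [14]
  [10] addr=0x161 blk=22 s=2: L1-HIT | VC [14]
  [11] addr=0x60 blk=6 s=2: MISS | VC [14, 22]
  [12] addr=0x7d blk=7 s=3: MISS | VC [14, 22, 15]
  [13] addr=0xbb blk=11 s=3: MISS | VC [14, 22, 15, 7]
  [14] addr=0x73 blk=7 s=3: VC-HIT | VC [14, 22, 15, 11]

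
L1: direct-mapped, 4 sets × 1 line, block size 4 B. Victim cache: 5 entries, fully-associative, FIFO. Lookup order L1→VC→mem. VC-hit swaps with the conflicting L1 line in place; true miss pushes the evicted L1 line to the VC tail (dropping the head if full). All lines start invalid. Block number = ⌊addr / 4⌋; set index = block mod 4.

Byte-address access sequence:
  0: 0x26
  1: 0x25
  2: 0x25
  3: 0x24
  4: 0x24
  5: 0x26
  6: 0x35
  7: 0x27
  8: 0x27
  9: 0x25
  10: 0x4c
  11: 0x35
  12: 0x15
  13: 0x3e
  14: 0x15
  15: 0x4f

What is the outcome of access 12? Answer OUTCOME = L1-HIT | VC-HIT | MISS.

OUTCOME = MISS

0: 0x26 (blk 9, set 1) → MISS  vc=[]
1: 0x25 (blk 9, set 1) → L1-HIT  vc=[]
2: 0x25 (blk 9, set 1) → L1-HIT  vc=[]
3: 0x24 (blk 9, set 1) → L1-HIT  vc=[]
4: 0x24 (blk 9, set 1) → L1-HIT  vc=[]
5: 0x26 (blk 9, set 1) → L1-HIT  vc=[]
6: 0x35 (blk 13, set 1) → MISS  vc=[9]
7: 0x27 (blk 9, set 1) → VC-HIT  vc=[13]
8: 0x27 (blk 9, set 1) → L1-HIT  vc=[13]
9: 0x25 (blk 9, set 1) → L1-HIT  vc=[13]
10: 0x4c (blk 19, set 3) → MISS  vc=[13]
11: 0x35 (blk 13, set 1) → VC-HIT  vc=[9]
12: 0x15 (blk 5, set 1) → MISS  vc=[9, 13]
13: 0x3e (blk 15, set 3) → MISS  vc=[9, 13, 19]
14: 0x15 (blk 5, set 1) → L1-HIT  vc=[9, 13, 19]
15: 0x4f (blk 19, set 3) → VC-HIT  vc=[9, 13, 15]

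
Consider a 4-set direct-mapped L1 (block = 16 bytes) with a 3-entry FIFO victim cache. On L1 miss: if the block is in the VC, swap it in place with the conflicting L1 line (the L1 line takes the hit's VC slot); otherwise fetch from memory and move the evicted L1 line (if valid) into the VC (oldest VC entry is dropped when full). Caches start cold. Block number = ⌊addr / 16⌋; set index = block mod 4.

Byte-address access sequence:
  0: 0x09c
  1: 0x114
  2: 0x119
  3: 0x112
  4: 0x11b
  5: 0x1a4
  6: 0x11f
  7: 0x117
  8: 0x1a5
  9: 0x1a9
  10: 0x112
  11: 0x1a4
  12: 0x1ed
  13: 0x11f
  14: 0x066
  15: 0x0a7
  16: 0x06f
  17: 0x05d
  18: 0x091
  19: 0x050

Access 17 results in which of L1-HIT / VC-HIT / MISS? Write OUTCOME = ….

OUTCOME = MISS

#0 0x9c→b9/s1 MISS; vc=[]
#1 0x114→b17/s1 MISS; vc=[9]
#2 0x119→b17/s1 L1-HIT; vc=[9]
#3 0x112→b17/s1 L1-HIT; vc=[9]
#4 0x11b→b17/s1 L1-HIT; vc=[9]
#5 0x1a4→b26/s2 MISS; vc=[9]
#6 0x11f→b17/s1 L1-HIT; vc=[9]
#7 0x117→b17/s1 L1-HIT; vc=[9]
#8 0x1a5→b26/s2 L1-HIT; vc=[9]
#9 0x1a9→b26/s2 L1-HIT; vc=[9]
#10 0x112→b17/s1 L1-HIT; vc=[9]
#11 0x1a4→b26/s2 L1-HIT; vc=[9]
#12 0x1ed→b30/s2 MISS; vc=[9,26]
#13 0x11f→b17/s1 L1-HIT; vc=[9,26]
#14 0x66→b6/s2 MISS; vc=[9,26,30]
#15 0xa7→b10/s2 MISS; vc=[26,30,6]
#16 0x6f→b6/s2 VC-HIT; vc=[26,30,10]
#17 0x5d→b5/s1 MISS; vc=[30,10,17]
#18 0x91→b9/s1 MISS; vc=[10,17,5]
#19 0x50→b5/s1 VC-HIT; vc=[10,17,9]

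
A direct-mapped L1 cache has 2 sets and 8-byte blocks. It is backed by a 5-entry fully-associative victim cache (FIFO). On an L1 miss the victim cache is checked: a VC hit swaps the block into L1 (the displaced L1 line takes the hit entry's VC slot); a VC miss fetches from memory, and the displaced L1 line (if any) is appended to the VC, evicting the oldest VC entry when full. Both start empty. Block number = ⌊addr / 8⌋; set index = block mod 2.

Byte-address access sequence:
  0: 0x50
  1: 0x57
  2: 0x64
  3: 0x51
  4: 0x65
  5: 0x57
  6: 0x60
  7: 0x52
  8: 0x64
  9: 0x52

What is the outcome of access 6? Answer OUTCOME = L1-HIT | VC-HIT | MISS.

  [0] addr=0x50 blk=10 s=0: MISS | VC []
  [1] addr=0x57 blk=10 s=0: L1-HIT | VC []
  [2] addr=0x64 blk=12 s=0: MISS | VC [10]
  [3] addr=0x51 blk=10 s=0: VC-HIT | VC [12]
  [4] addr=0x65 blk=12 s=0: VC-HIT | VC [10]
  [5] addr=0x57 blk=10 s=0: VC-HIT | VC [12]
  [6] addr=0x60 blk=12 s=0: VC-HIT | VC [10]
  [7] addr=0x52 blk=10 s=0: VC-HIT | VC [12]
  [8] addr=0x64 blk=12 s=0: VC-HIT | VC [10]
  [9] addr=0x52 blk=10 s=0: VC-HIT | VC [12]

OUTCOME = VC-HIT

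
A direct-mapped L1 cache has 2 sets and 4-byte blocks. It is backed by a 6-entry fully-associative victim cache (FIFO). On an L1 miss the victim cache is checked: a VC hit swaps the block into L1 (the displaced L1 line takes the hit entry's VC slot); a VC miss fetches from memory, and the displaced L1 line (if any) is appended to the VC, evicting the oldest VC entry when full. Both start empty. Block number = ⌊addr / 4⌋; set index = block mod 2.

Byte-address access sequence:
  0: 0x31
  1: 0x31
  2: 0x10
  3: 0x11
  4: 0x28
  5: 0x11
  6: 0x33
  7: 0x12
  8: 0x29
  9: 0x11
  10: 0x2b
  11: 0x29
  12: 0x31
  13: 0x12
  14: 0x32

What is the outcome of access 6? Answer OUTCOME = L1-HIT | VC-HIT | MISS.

#0 0x31→b12/s0 MISS; vc=[]
#1 0x31→b12/s0 L1-HIT; vc=[]
#2 0x10→b4/s0 MISS; vc=[12]
#3 0x11→b4/s0 L1-HIT; vc=[12]
#4 0x28→b10/s0 MISS; vc=[12,4]
#5 0x11→b4/s0 VC-HIT; vc=[12,10]
#6 0x33→b12/s0 VC-HIT; vc=[4,10]
#7 0x12→b4/s0 VC-HIT; vc=[12,10]
#8 0x29→b10/s0 VC-HIT; vc=[12,4]
#9 0x11→b4/s0 VC-HIT; vc=[12,10]
#10 0x2b→b10/s0 VC-HIT; vc=[12,4]
#11 0x29→b10/s0 L1-HIT; vc=[12,4]
#12 0x31→b12/s0 VC-HIT; vc=[10,4]
#13 0x12→b4/s0 VC-HIT; vc=[10,12]
#14 0x32→b12/s0 VC-HIT; vc=[10,4]

OUTCOME = VC-HIT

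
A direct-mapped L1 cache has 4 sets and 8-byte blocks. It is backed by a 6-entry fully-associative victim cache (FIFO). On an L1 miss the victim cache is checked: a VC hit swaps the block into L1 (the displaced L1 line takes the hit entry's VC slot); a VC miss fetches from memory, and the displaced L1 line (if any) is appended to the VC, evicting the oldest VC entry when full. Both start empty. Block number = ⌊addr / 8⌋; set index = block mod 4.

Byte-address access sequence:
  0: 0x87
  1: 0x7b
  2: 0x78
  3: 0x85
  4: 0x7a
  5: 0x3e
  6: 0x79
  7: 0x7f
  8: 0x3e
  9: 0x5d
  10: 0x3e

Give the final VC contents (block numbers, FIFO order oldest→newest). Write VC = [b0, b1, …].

0: 0x87 (blk 16, set 0) → MISS  vc=[]
1: 0x7b (blk 15, set 3) → MISS  vc=[]
2: 0x78 (blk 15, set 3) → L1-HIT  vc=[]
3: 0x85 (blk 16, set 0) → L1-HIT  vc=[]
4: 0x7a (blk 15, set 3) → L1-HIT  vc=[]
5: 0x3e (blk 7, set 3) → MISS  vc=[15]
6: 0x79 (blk 15, set 3) → VC-HIT  vc=[7]
7: 0x7f (blk 15, set 3) → L1-HIT  vc=[7]
8: 0x3e (blk 7, set 3) → VC-HIT  vc=[15]
9: 0x5d (blk 11, set 3) → MISS  vc=[15, 7]
10: 0x3e (blk 7, set 3) → VC-HIT  vc=[15, 11]

VC = [15, 11]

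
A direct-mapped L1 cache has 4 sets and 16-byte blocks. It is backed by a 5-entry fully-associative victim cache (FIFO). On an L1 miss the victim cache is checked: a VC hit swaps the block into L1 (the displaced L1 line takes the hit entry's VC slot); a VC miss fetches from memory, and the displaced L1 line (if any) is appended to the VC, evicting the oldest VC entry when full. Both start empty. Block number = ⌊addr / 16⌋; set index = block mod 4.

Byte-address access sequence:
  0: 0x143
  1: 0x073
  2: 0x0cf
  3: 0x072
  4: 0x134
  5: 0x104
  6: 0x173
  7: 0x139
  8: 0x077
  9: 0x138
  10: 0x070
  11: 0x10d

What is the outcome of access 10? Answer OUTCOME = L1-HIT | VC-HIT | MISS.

  [0] addr=0x143 blk=20 s=0: MISS | VC []
  [1] addr=0x73 blk=7 s=3: MISS | VC []
  [2] addr=0xcf blk=12 s=0: MISS | VC [20]
  [3] addr=0x72 blk=7 s=3: L1-HIT | VC [20]
  [4] addr=0x134 blk=19 s=3: MISS | VC [20, 7]
  [5] addr=0x104 blk=16 s=0: MISS | VC [20, 7, 12]
  [6] addr=0x173 blk=23 s=3: MISS | VC [20, 7, 12, 19]
  [7] addr=0x139 blk=19 s=3: VC-HIT | VC [20, 7, 12, 23]
  [8] addr=0x77 blk=7 s=3: VC-HIT | VC [20, 19, 12, 23]
  [9] addr=0x138 blk=19 s=3: VC-HIT | VC [20, 7, 12, 23]
  [10] addr=0x70 blk=7 s=3: VC-HIT | VC [20, 19, 12, 23]
  [11] addr=0x10d blk=16 s=0: L1-HIT | VC [20, 19, 12, 23]

OUTCOME = VC-HIT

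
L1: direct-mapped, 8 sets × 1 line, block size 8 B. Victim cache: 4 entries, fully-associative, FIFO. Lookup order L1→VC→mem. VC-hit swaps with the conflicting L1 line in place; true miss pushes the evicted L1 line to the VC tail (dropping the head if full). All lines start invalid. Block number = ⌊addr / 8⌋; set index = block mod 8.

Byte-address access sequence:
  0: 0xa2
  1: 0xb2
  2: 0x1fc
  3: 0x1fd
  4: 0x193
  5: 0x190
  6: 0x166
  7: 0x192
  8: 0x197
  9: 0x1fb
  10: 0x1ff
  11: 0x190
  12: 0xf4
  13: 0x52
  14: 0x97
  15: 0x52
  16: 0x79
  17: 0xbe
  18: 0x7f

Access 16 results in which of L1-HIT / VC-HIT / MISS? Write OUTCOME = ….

0: 0xa2 (blk 20, set 4) → MISS  vc=[]
1: 0xb2 (blk 22, set 6) → MISS  vc=[]
2: 0x1fc (blk 63, set 7) → MISS  vc=[]
3: 0x1fd (blk 63, set 7) → L1-HIT  vc=[]
4: 0x193 (blk 50, set 2) → MISS  vc=[]
5: 0x190 (blk 50, set 2) → L1-HIT  vc=[]
6: 0x166 (blk 44, set 4) → MISS  vc=[20]
7: 0x192 (blk 50, set 2) → L1-HIT  vc=[20]
8: 0x197 (blk 50, set 2) → L1-HIT  vc=[20]
9: 0x1fb (blk 63, set 7) → L1-HIT  vc=[20]
10: 0x1ff (blk 63, set 7) → L1-HIT  vc=[20]
11: 0x190 (blk 50, set 2) → L1-HIT  vc=[20]
12: 0xf4 (blk 30, set 6) → MISS  vc=[20, 22]
13: 0x52 (blk 10, set 2) → MISS  vc=[20, 22, 50]
14: 0x97 (blk 18, set 2) → MISS  vc=[20, 22, 50, 10]
15: 0x52 (blk 10, set 2) → VC-HIT  vc=[20, 22, 50, 18]
16: 0x79 (blk 15, set 7) → MISS  vc=[22, 50, 18, 63]
17: 0xbe (blk 23, set 7) → MISS  vc=[50, 18, 63, 15]
18: 0x7f (blk 15, set 7) → VC-HIT  vc=[50, 18, 63, 23]

OUTCOME = MISS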